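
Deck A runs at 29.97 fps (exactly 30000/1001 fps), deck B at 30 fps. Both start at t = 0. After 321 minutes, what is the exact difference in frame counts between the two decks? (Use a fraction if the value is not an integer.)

321 min = 19260 s.
A emits 30000/1001 × 19260 = 577800000/1001 frames; B emits 30 × 19260 = 577800.
Difference = 577800/1001 frames (≈ 577.2228); B is ahead of A.

577800/1001 frames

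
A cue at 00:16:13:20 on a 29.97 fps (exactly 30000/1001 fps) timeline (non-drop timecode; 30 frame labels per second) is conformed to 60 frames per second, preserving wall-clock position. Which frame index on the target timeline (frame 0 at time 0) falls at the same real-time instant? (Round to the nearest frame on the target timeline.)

Source frame index: (0×3600 + 16×60 + 13) × 30 + 20 = 29210.
Real time: 29210 / (30000/1001) = 2923921/3000 s.
Target frame: (2923921/3000) × (60) = 2923921/50 ≈ 58478.420 → 58478.

frame 58478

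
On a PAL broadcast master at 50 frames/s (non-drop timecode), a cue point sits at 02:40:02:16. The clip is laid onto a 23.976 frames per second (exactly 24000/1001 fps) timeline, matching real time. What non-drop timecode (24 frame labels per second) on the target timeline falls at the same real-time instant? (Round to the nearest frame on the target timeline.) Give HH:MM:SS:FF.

Source frame index: (2×3600 + 40×60 + 2) × 50 + 16 = 480116.
Real time: 480116 / (50) = 240058/25 s.
Target frame: (240058/25) × (24000/1001) = 2532480/11 ≈ 230225.455 → 230225.
At 24 labels/s: frame 230225 → 02:39:52:17.

02:39:52:17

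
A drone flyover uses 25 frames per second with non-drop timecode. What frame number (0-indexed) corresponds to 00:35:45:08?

Total seconds to the label: (0 × 3600 + 35 × 60 + 45) = 2145.
Frame index = 2145 × 25 + 8 = 53633.

frame 53633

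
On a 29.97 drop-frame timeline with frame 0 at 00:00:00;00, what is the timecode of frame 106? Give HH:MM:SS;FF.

00:00:03;16

Each 10-minute DF block holds 10 × 60 × 30 − 9 × 2 = 17982 frames. 106 ÷ 17982 → 0 full blocks, remainder 106.
Within the partial block the first minute is 1800 frames and each further minute 1798, so 0 further minute boundaries passed. Total skipped labels = 18 × 0 + 2 × 0 = 0.
Non-drop label index = 106 + 0 = 106; at 30 labels/s that is 00:00:03:16, i.e. DF 00:00:03;16.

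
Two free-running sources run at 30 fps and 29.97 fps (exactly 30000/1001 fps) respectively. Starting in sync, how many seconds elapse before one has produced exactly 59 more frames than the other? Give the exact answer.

The gap grows by |30000/1001 − 30| = 30/1001 frames per second.
Time for a 59-frame gap: 59 ÷ (30/1001) = 59059/30 s.

59059/30 seconds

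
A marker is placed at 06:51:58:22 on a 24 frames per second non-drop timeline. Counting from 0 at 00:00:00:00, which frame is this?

593254

Total seconds to the label: (6 × 3600 + 51 × 60 + 58) = 24718.
Frame index = 24718 × 24 + 22 = 593254.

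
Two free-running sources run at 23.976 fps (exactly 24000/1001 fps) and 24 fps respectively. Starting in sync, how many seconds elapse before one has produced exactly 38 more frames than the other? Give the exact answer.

19019/12 seconds

The gap grows by |24 − 24000/1001| = 24/1001 frames per second.
Time for a 38-frame gap: 38 ÷ (24/1001) = 19019/12 s.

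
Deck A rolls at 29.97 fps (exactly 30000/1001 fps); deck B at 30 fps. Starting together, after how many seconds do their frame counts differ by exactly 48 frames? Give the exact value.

The gap grows by |30 − 30000/1001| = 30/1001 frames per second.
Time for a 48-frame gap: 48 ÷ (30/1001) = 1601.6 s.

1601.6 seconds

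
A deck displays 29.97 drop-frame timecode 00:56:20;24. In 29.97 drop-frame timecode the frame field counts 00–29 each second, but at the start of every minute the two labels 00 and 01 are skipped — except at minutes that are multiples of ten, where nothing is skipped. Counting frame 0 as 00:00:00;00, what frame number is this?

101322

Complete 10-minute blocks: 5, each 17982 frames → 89910.
Remaining 6 whole minutes in the current block: 1800 + 5 × 1798 = 10790 frames.
Within the current minute: 20 × 30 + 24 − 2 = 622 (labels ;00/;01 skipped at this minute). Total = 89910 + 10790 + 622 = 101322.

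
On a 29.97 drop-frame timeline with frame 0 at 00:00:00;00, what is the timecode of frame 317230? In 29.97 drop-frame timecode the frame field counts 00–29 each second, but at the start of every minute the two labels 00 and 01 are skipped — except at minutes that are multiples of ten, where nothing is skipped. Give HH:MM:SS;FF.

02:56:24;28

Each 10-minute DF block holds 10 × 60 × 30 − 9 × 2 = 17982 frames. 317230 ÷ 17982 → 17 full blocks, remainder 11536.
Within the partial block the first minute is 1800 frames and each further minute 1798, so 6 further minute boundaries passed. Total skipped labels = 18 × 17 + 2 × 6 = 318.
Non-drop label index = 317230 + 318 = 317548; at 30 labels/s that is 02:56:24:28, i.e. DF 02:56:24;28.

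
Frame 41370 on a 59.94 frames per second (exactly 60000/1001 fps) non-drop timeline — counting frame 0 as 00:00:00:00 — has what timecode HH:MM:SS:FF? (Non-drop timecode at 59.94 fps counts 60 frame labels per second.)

41370 ÷ 60 = 689 full seconds, remainder 30 frames.
689 s = 0 h 11 min 29 s.
Timecode: 00:11:29:30.

00:11:29:30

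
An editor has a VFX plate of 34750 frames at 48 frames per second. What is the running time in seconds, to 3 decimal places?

723.958 seconds

Running time = 34750 × 1/48 = 17375/24 s ≈ 723.958 s.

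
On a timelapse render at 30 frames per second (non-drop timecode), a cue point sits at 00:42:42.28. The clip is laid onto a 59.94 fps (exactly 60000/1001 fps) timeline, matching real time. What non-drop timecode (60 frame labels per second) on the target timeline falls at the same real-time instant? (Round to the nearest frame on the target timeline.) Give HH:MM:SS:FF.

00:42:40:22

Source frame index: (0×3600 + 42×60 + 42) × 30 + 28 = 76888.
Real time: 76888 / (30) = 38444/15 s.
Target frame: (38444/15) × (60000/1001) = 21968000/143 ≈ 153622.378 → 153622.
At 60 labels/s: frame 153622 → 00:42:40:22.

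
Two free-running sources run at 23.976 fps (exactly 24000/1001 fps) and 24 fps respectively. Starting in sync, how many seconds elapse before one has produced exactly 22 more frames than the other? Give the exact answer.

The gap grows by |24 − 24000/1001| = 24/1001 frames per second.
Time for a 22-frame gap: 22 ÷ (24/1001) = 11011/12 s.

11011/12 seconds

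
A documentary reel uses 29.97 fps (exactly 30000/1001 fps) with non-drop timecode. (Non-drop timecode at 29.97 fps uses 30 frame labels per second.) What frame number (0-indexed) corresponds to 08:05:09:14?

873284

Total seconds to the label: (8 × 3600 + 5 × 60 + 9) = 29109.
Frame index = 29109 × 30 + 14 = 873284.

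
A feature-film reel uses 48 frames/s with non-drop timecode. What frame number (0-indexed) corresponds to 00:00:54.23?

Total seconds to the label: (0 × 3600 + 0 × 60 + 54) = 54.
Frame index = 54 × 48 + 23 = 2615.

frame 2615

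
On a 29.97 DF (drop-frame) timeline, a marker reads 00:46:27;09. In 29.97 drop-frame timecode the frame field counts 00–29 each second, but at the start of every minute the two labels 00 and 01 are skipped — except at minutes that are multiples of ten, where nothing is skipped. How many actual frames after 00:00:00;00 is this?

As if non-drop at 30 labels/s: (0 × 3600 + 46 × 60 + 27) × 30 + 9 = 83619.
Minute boundaries passed: 46; those not divisible by 10: 46 − 4 = 42; dropped labels = 2 × 42 = 84.
Actual frame index = 83619 − 84 = 83535.

83535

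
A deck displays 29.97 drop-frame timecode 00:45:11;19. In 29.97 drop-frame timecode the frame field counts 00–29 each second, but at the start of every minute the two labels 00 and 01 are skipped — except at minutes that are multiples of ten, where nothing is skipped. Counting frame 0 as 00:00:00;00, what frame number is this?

As if non-drop at 30 labels/s: (0 × 3600 + 45 × 60 + 11) × 30 + 19 = 81349.
Minute boundaries passed: 45; those not divisible by 10: 45 − 4 = 41; dropped labels = 2 × 41 = 82.
Actual frame index = 81349 − 82 = 81267.

81267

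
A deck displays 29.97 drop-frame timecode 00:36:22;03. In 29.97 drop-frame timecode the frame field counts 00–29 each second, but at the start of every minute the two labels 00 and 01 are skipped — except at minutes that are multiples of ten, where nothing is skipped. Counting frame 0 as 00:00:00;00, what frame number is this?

65397

Complete 10-minute blocks: 3, each 17982 frames → 53946.
Remaining 6 whole minutes in the current block: 1800 + 5 × 1798 = 10790 frames.
Within the current minute: 22 × 30 + 3 − 2 = 661 (labels ;00/;01 skipped at this minute). Total = 53946 + 10790 + 661 = 65397.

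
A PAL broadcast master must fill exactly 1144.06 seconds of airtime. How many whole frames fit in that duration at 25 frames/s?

28601 frames

Frames = 1144.06 × 25 = 57203/2 ≈ 28601.5000.
Complete frames: 28601.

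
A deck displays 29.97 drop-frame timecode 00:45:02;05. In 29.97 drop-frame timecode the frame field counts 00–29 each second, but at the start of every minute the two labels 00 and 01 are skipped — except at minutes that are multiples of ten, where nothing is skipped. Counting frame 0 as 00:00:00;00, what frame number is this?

As if non-drop at 30 labels/s: (0 × 3600 + 45 × 60 + 2) × 30 + 5 = 81065.
Minute boundaries passed: 45; those not divisible by 10: 45 − 4 = 41; dropped labels = 2 × 41 = 82.
Actual frame index = 81065 − 82 = 80983.

80983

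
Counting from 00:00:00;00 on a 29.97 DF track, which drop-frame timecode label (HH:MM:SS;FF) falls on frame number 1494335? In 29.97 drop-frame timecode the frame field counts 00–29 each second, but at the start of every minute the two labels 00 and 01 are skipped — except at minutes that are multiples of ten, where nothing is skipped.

13:51:01;01

Ten DF minutes hold 17982 frames, so frame 1494335 lies in block 83 (frames 1492506–1510487) with 1829 frames into that block.
The block's first minute is 1800 frames and the rest 1798 each; 1829 frames reaches minute 1, so 83 × 18 + 1 × 2 = 1496 labels have been skipped so far.
Adding those back, label number 1494335 + 1496 = 1495831 at 30 labels/s is 49861 s + 1 f = 13 h 51 min 1 s frame 1, i.e. 13:51:01;01.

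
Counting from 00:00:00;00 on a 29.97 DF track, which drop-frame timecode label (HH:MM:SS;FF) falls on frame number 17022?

00:09:28;00

Each 10-minute DF block holds 10 × 60 × 30 − 9 × 2 = 17982 frames. 17022 ÷ 17982 → 0 full blocks, remainder 17022.
Within the partial block the first minute is 1800 frames and each further minute 1798, so 9 further minute boundaries passed. Total skipped labels = 18 × 0 + 2 × 9 = 18.
Non-drop label index = 17022 + 18 = 17040; at 30 labels/s that is 00:09:28:00, i.e. DF 00:09:28;00.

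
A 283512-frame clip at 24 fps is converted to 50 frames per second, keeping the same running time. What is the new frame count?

590650 frames

Target frames = source frames × (target rate / source rate) = 283512 × (50)/(24) = 283512 × 25/12 = 590650.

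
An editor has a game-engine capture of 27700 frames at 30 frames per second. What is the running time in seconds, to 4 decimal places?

923.3333 seconds

Running time = 27700 × 1/30 = 2770/3 s ≈ 923.3333 s.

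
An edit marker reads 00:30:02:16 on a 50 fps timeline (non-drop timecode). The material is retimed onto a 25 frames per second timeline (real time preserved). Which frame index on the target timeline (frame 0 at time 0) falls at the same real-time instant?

frame 45058

Source frame index: (0×3600 + 30×60 + 2) × 50 + 16 = 90116.
Real time: 90116 / (50) = 45058/25 s.
Target frame: (45058/25) × (25) = 45058.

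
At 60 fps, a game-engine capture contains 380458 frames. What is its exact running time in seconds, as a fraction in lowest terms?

Running time = 380458 ÷ (60) = 380458 × 1/60 = 190229/30 s.

190229/30 seconds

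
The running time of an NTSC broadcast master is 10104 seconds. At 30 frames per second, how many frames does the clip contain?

303120 frames

Frames = 10104 × 30 = 303120.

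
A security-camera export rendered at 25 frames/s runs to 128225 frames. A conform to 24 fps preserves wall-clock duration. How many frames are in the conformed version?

Target frames = source frames × (target rate / source rate) = 128225 × (24)/(25) = 128225 × 24/25 = 123096.

123096 frames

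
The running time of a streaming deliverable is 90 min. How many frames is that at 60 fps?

90 min = 5400 s.
Frames = 5400 × 60 = 324000.

324000 frames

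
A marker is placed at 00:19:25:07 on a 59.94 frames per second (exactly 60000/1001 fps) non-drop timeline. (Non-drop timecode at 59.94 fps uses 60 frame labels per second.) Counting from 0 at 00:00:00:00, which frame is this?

69907

Total seconds to the label: (0 × 3600 + 19 × 60 + 25) = 1165.
Frame index = 1165 × 60 + 7 = 69907.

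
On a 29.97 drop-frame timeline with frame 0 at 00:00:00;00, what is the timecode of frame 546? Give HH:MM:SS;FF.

Ten DF minutes hold 17982 frames, so frame 546 lies in block 0 (frames 0–17981) with 546 frames into that block.
The block's first minute is 1800 frames and the rest 1798 each; 546 frames reaches minute 0, so 0 × 18 + 0 × 2 = 0 labels have been skipped so far.
Adding those back, label number 546 + 0 = 546 at 30 labels/s is 18 s + 6 f = 0 h 0 min 18 s frame 6, i.e. 00:00:18;06.

00:00:18;06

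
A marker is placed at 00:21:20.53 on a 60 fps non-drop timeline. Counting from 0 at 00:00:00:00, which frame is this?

76853

Total seconds to the label: (0 × 3600 + 21 × 60 + 20) = 1280.
Frame index = 1280 × 60 + 53 = 76853.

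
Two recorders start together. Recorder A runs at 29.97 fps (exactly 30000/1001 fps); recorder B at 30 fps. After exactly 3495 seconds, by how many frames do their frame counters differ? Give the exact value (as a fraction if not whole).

A emits 30000/1001 × 3495 = 104850000/1001 frames; B emits 30 × 3495 = 104850.
Difference = 104850/1001 frames (≈ 104.7453); B is ahead of A.

104850/1001 frames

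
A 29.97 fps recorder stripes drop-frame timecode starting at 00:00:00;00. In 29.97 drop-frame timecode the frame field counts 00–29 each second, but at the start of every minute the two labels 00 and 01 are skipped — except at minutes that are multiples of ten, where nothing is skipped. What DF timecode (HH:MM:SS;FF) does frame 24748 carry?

00:13:45;22

Each 10-minute DF block holds 10 × 60 × 30 − 9 × 2 = 17982 frames. 24748 ÷ 17982 → 1 full block, remainder 6766.
Within the partial block the first minute is 1800 frames and each further minute 1798, so 3 further minute boundaries passed. Total skipped labels = 18 × 1 + 2 × 3 = 24.
Non-drop label index = 24748 + 24 = 24772; at 30 labels/s that is 00:13:45:22, i.e. DF 00:13:45;22.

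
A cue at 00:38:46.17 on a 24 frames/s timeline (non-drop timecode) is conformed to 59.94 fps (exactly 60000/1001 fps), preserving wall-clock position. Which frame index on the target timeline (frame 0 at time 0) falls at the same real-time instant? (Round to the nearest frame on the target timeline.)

frame 139463

Source frame index: (0×3600 + 38×60 + 46) × 24 + 17 = 55841.
Real time: 55841 / (24) = 55841/24 s.
Target frame: (55841/24) × (60000/1001) = 139602500/1001 ≈ 139463.037 → 139463.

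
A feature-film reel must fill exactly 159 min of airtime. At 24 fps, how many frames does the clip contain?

228960 frames

159 min = 9540 s.
Frames = 9540 × 24 = 228960.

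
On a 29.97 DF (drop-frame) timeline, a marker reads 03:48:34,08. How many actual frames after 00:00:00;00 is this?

As if non-drop at 30 labels/s: (3 × 3600 + 48 × 60 + 34) × 30 + 8 = 411428.
Minute boundaries passed: 228; those not divisible by 10: 228 − 22 = 206; dropped labels = 2 × 206 = 412.
Actual frame index = 411428 − 412 = 411016.

411016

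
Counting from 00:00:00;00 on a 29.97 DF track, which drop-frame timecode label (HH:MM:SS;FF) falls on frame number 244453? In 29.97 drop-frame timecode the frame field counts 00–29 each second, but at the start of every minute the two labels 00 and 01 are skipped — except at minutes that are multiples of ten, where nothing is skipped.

Each 10-minute DF block holds 10 × 60 × 30 − 9 × 2 = 17982 frames. 244453 ÷ 17982 → 13 full blocks, remainder 10687.
Within the partial block the first minute is 1800 frames and each further minute 1798, so 5 further minute boundaries passed. Total skipped labels = 18 × 13 + 2 × 5 = 244.
Non-drop label index = 244453 + 244 = 244697; at 30 labels/s that is 02:15:56:17, i.e. DF 02:15:56;17.

02:15:56;17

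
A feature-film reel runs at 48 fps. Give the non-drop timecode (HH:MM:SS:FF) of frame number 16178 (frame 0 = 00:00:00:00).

00:05:37:02

16178 ÷ 48 = 337 full seconds, remainder 2 frames.
337 s = 0 h 5 min 37 s.
Timecode: 00:05:37:02.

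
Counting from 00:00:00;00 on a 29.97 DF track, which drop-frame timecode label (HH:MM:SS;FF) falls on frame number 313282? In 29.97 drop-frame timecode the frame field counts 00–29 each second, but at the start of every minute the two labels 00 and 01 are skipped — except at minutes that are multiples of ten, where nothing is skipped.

02:54:13;06

Each 10-minute DF block holds 10 × 60 × 30 − 9 × 2 = 17982 frames. 313282 ÷ 17982 → 17 full blocks, remainder 7588.
Within the partial block the first minute is 1800 frames and each further minute 1798, so 4 further minute boundaries passed. Total skipped labels = 18 × 17 + 2 × 4 = 314.
Non-drop label index = 313282 + 314 = 313596; at 30 labels/s that is 02:54:13:06, i.e. DF 02:54:13;06.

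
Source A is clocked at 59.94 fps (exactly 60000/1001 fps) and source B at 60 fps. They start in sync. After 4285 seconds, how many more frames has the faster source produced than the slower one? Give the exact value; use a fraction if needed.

A emits 60000/1001 × 4285 = 257100000/1001 frames; B emits 60 × 4285 = 257100.
Difference = 257100/1001 frames (≈ 256.8432); B is ahead of A.

257100/1001 frames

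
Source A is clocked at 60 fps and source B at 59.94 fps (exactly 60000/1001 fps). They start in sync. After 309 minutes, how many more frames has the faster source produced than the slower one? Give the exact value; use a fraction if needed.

1112400/1001 frames

309 min = 18540 s.
A emits 60 × 18540 = 1112400 frames; B emits 60000/1001 × 18540 = 1112400000/1001.
Difference = 1112400/1001 frames (≈ 1111.2887); B is behind A.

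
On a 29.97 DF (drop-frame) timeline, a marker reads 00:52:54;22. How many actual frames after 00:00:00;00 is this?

As if non-drop at 30 labels/s: (0 × 3600 + 52 × 60 + 54) × 30 + 22 = 95242.
Minute boundaries passed: 52; those not divisible by 10: 52 − 5 = 47; dropped labels = 2 × 47 = 94.
Actual frame index = 95242 − 94 = 95148.

95148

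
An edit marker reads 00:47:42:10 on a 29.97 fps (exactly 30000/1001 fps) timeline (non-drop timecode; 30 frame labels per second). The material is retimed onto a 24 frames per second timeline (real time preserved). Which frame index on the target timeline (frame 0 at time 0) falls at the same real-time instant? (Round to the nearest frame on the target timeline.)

frame 68765

Source frame index: (0×3600 + 47×60 + 42) × 30 + 10 = 85870.
Real time: 85870 / (30000/1001) = 8595587/3000 s.
Target frame: (8595587/3000) × (24) = 8595587/125 ≈ 68764.696 → 68765.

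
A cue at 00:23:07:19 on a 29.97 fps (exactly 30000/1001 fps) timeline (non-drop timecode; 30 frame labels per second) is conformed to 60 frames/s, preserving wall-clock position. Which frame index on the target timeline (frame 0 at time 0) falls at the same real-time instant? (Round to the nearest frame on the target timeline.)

Source frame index: (0×3600 + 23×60 + 7) × 30 + 19 = 41629.
Real time: 41629 / (30000/1001) = 41670629/30000 s.
Target frame: (41670629/30000) × (60) = 41670629/500 ≈ 83341.258 → 83341.

frame 83341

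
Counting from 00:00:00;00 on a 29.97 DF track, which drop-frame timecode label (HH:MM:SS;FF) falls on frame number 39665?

00:22:03;15

Ten DF minutes hold 17982 frames, so frame 39665 lies in block 2 (frames 35964–53945) with 3701 frames into that block.
The block's first minute is 1800 frames and the rest 1798 each; 3701 frames reaches minute 2, so 2 × 18 + 2 × 2 = 40 labels have been skipped so far.
Adding those back, label number 39665 + 40 = 39705 at 30 labels/s is 1323 s + 15 f = 0 h 22 min 3 s frame 15, i.e. 00:22:03;15.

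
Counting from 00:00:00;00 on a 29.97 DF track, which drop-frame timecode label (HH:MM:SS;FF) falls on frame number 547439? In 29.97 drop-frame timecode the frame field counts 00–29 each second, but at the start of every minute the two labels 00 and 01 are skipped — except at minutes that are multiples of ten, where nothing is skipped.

Ten DF minutes hold 17982 frames, so frame 547439 lies in block 30 (frames 539460–557441) with 7979 frames into that block.
The block's first minute is 1800 frames and the rest 1798 each; 7979 frames reaches minute 4, so 30 × 18 + 4 × 2 = 548 labels have been skipped so far.
Adding those back, label number 547439 + 548 = 547987 at 30 labels/s is 18266 s + 7 f = 5 h 4 min 26 s frame 7, i.e. 05:04:26;07.

05:04:26;07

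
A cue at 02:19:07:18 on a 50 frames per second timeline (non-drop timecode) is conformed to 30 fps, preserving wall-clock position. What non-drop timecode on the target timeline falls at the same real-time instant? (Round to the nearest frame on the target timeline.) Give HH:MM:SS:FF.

Source frame index: (2×3600 + 19×60 + 7) × 50 + 18 = 417368.
Real time: 417368 / (50) = 208684/25 s.
Target frame: (208684/25) × (30) = 1252104/5 ≈ 250420.800 → 250421.
At 30 labels/s: frame 250421 → 02:19:07:11.

02:19:07:11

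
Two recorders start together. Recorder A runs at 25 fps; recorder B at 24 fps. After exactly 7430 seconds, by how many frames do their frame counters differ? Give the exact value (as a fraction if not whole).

A emits 25 × 7430 = 185750 frames; B emits 24 × 7430 = 178320.
Difference = 7430 frames; B is behind A.

7430 frames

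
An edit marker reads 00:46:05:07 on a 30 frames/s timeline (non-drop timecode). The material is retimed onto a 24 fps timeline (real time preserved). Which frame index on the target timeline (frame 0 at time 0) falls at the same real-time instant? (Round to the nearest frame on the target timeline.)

Source frame index: (0×3600 + 46×60 + 5) × 30 + 7 = 82957.
Real time: 82957 / (30) = 82957/30 s.
Target frame: (82957/30) × (24) = 331828/5 ≈ 66365.600 → 66366.

frame 66366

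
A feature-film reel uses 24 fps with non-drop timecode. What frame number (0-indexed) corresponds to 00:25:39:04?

frame 36940

Total seconds to the label: (0 × 3600 + 25 × 60 + 39) = 1539.
Frame index = 1539 × 24 + 4 = 36940.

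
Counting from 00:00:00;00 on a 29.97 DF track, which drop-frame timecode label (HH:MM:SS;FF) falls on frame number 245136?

Each 10-minute DF block holds 10 × 60 × 30 − 9 × 2 = 17982 frames. 245136 ÷ 17982 → 13 full blocks, remainder 11370.
Within the partial block the first minute is 1800 frames and each further minute 1798, so 6 further minute boundaries passed. Total skipped labels = 18 × 13 + 2 × 6 = 246.
Non-drop label index = 245136 + 246 = 245382; at 30 labels/s that is 02:16:19:12, i.e. DF 02:16:19;12.

02:16:19;12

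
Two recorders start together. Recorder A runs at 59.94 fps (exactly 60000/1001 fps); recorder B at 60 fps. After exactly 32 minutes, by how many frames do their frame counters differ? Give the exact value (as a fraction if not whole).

32 min = 1920 s.
A emits 60000/1001 × 1920 = 115200000/1001 frames; B emits 60 × 1920 = 115200.
Difference = 115200/1001 frames (≈ 115.0849); B is ahead of A.

115200/1001 frames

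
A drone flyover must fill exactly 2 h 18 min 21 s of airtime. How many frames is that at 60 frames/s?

2 h 18 min 21 s = 8301 s.
Frames = 8301 × 60 = 498060.

498060 frames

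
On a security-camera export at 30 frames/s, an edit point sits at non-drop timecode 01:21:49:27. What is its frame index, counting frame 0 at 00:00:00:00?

147297

Total seconds to the label: (1 × 3600 + 21 × 60 + 49) = 4909.
Frame index = 4909 × 30 + 27 = 147297.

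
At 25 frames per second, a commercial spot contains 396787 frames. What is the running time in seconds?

Running time = 396787 / (25) = 15871.48 s.

15871.48 seconds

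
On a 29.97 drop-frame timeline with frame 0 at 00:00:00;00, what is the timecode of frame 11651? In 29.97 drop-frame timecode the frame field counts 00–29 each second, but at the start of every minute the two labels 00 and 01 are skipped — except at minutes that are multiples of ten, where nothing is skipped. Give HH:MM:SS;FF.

00:06:28;23

Each 10-minute DF block holds 10 × 60 × 30 − 9 × 2 = 17982 frames. 11651 ÷ 17982 → 0 full blocks, remainder 11651.
Within the partial block the first minute is 1800 frames and each further minute 1798, so 6 further minute boundaries passed. Total skipped labels = 18 × 0 + 2 × 6 = 12.
Non-drop label index = 11651 + 12 = 11663; at 30 labels/s that is 00:06:28:23, i.e. DF 00:06:28;23.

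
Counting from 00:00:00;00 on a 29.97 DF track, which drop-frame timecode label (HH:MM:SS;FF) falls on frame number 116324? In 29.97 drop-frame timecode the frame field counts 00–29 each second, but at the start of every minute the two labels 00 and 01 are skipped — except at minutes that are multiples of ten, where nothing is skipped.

01:04:41;10

Each 10-minute DF block holds 10 × 60 × 30 − 9 × 2 = 17982 frames. 116324 ÷ 17982 → 6 full blocks, remainder 8432.
Within the partial block the first minute is 1800 frames and each further minute 1798, so 4 further minute boundaries passed. Total skipped labels = 18 × 6 + 2 × 4 = 116.
Non-drop label index = 116324 + 116 = 116440; at 30 labels/s that is 01:04:41:10, i.e. DF 01:04:41;10.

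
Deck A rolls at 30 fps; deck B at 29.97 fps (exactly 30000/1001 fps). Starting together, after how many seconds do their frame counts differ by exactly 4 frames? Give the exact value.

The gap grows by |30000/1001 − 30| = 30/1001 frames per second.
Time for a 4-frame gap: 4 ÷ (30/1001) = 2002/15 s.

2002/15 seconds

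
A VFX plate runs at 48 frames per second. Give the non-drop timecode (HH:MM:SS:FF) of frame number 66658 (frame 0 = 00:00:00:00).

66658 ÷ 48 = 1388 full seconds, remainder 34 frames.
1388 s = 0 h 23 min 8 s.
Timecode: 00:23:08:34.

00:23:08:34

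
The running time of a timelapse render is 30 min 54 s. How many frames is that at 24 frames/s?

30 min 54 s = 1854 s.
Frames = 1854 × 24 = 44496.

44496 frames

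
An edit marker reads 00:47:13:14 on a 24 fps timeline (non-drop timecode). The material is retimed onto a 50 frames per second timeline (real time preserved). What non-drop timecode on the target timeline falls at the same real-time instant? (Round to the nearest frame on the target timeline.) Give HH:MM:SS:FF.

00:47:13:29

Source frame index: (0×3600 + 47×60 + 13) × 24 + 14 = 68006.
Real time: 68006 / (24) = 34003/12 s.
Target frame: (34003/12) × (50) = 850075/6 ≈ 141679.167 → 141679.
At 50 labels/s: frame 141679 → 00:47:13:29.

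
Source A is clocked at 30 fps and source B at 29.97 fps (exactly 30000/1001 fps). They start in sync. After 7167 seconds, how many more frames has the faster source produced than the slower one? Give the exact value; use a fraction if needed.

A emits 30 × 7167 = 215010 frames; B emits 30000/1001 × 7167 = 215010000/1001.
Difference = 215010/1001 frames (≈ 214.7952); B is behind A.

215010/1001 frames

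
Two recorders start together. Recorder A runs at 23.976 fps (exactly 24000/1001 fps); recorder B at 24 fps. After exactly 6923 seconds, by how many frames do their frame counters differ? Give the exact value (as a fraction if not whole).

23736/143 frames

A emits 24000/1001 × 6923 = 23736000/143 frames; B emits 24 × 6923 = 166152.
Difference = 23736/143 frames (≈ 165.9860); B is ahead of A.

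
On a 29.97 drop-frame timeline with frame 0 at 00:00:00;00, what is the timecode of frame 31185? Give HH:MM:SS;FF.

Each 10-minute DF block holds 10 × 60 × 30 − 9 × 2 = 17982 frames. 31185 ÷ 17982 → 1 full block, remainder 13203.
Within the partial block the first minute is 1800 frames and each further minute 1798, so 7 further minute boundaries passed. Total skipped labels = 18 × 1 + 2 × 7 = 32.
Non-drop label index = 31185 + 32 = 31217; at 30 labels/s that is 00:17:20:17, i.e. DF 00:17:20;17.

00:17:20;17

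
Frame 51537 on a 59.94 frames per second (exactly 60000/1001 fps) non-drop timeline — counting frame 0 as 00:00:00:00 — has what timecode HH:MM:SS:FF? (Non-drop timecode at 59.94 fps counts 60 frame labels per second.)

00:14:18:57

51537 ÷ 60 = 858 full seconds, remainder 57 frames.
858 s = 0 h 14 min 18 s.
Timecode: 00:14:18:57.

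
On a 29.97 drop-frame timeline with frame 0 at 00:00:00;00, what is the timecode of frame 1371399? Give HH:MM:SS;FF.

Each 10-minute DF block holds 10 × 60 × 30 − 9 × 2 = 17982 frames. 1371399 ÷ 17982 → 76 full blocks, remainder 4767.
Within the partial block the first minute is 1800 frames and each further minute 1798, so 2 further minute boundaries passed. Total skipped labels = 18 × 76 + 2 × 2 = 1372.
Non-drop label index = 1371399 + 1372 = 1372771; at 30 labels/s that is 12:42:39:01, i.e. DF 12:42:39;01.

12:42:39;01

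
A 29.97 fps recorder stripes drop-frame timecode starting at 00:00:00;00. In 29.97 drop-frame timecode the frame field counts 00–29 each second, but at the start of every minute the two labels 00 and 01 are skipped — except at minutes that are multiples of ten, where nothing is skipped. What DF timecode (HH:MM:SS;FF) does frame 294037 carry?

Each 10-minute DF block holds 10 × 60 × 30 − 9 × 2 = 17982 frames. 294037 ÷ 17982 → 16 full blocks, remainder 6325.
Within the partial block the first minute is 1800 frames and each further minute 1798, so 3 further minute boundaries passed. Total skipped labels = 18 × 16 + 2 × 3 = 294.
Non-drop label index = 294037 + 294 = 294331; at 30 labels/s that is 02:43:31:01, i.e. DF 02:43:31;01.

02:43:31;01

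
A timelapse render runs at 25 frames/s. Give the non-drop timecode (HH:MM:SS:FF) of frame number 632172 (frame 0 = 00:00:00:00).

632172 ÷ 25 = 25286 full seconds, remainder 22 frames.
25286 s = 7 h 1 min 26 s.
Timecode: 07:01:26:22.

07:01:26:22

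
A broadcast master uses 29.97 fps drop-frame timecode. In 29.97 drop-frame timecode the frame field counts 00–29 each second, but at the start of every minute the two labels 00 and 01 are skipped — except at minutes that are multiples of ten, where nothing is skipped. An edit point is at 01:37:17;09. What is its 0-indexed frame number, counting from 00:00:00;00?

174943

Complete 10-minute blocks: 9, each 17982 frames → 161838.
Remaining 7 whole minutes in the current block: 1800 + 6 × 1798 = 12588 frames.
Within the current minute: 17 × 30 + 9 − 2 = 517 (labels ;00/;01 skipped at this minute). Total = 161838 + 12588 + 517 = 174943.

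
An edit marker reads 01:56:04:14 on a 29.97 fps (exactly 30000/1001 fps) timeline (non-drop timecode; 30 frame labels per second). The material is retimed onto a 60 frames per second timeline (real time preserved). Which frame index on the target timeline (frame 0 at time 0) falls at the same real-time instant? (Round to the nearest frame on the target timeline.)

frame 418286

Source frame index: (1×3600 + 56×60 + 4) × 30 + 14 = 208934.
Real time: 208934 / (30000/1001) = 104571467/15000 s.
Target frame: (104571467/15000) × (60) = 104571467/250 ≈ 418285.868 → 418286.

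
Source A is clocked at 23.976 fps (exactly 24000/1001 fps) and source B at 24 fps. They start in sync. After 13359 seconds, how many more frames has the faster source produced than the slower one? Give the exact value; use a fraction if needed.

320616/1001 frames

A emits 24000/1001 × 13359 = 320616000/1001 frames; B emits 24 × 13359 = 320616.
Difference = 320616/1001 frames (≈ 320.2957); B is ahead of A.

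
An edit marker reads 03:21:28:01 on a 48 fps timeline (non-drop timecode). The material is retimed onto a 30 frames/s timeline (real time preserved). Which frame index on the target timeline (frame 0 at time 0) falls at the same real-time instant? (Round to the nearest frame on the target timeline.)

frame 362641

Source frame index: (3×3600 + 21×60 + 28) × 48 + 1 = 580225.
Real time: 580225 / (48) = 580225/48 s.
Target frame: (580225/48) × (30) = 2901125/8 ≈ 362640.625 → 362641.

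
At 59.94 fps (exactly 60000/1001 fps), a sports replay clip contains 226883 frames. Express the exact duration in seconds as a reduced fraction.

227109883/60000 seconds

Running time = 226883 ÷ (60000/1001) = 226883 × 1001/60000 = 227109883/60000 s.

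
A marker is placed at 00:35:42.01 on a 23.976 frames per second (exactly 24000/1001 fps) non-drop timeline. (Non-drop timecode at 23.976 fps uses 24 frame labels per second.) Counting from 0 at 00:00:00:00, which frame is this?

Total seconds to the label: (0 × 3600 + 35 × 60 + 42) = 2142.
Frame index = 2142 × 24 + 1 = 51409.

frame 51409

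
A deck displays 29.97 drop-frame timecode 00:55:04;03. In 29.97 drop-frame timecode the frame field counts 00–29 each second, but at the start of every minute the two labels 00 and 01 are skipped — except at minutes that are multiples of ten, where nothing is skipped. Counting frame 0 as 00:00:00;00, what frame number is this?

As if non-drop at 30 labels/s: (0 × 3600 + 55 × 60 + 4) × 30 + 3 = 99123.
Minute boundaries passed: 55; those not divisible by 10: 55 − 5 = 50; dropped labels = 2 × 50 = 100.
Actual frame index = 99123 − 100 = 99023.

99023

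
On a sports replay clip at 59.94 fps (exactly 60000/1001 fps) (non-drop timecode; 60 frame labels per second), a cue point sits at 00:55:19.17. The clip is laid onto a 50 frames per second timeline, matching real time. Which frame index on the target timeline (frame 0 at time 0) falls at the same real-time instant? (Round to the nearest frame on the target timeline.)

Source frame index: (0×3600 + 55×60 + 19) × 60 + 17 = 199157.
Real time: 199157 / (60000/1001) = 199356157/60000 s.
Target frame: (199356157/60000) × (50) = 199356157/1200 ≈ 166130.131 → 166130.

frame 166130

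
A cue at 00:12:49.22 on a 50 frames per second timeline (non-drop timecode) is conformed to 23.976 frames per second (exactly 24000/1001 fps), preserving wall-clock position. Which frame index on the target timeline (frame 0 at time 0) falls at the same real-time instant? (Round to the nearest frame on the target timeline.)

Source frame index: (0×3600 + 12×60 + 49) × 50 + 22 = 38472.
Real time: 38472 / (50) = 19236/25 s.
Target frame: (19236/25) × (24000/1001) = 2638080/143 ≈ 18448.112 → 18448.

frame 18448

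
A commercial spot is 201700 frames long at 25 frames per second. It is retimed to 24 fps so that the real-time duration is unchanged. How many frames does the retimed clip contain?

Target frames = source frames × (target rate / source rate) = 201700 × (24)/(25) = 201700 × 24/25 = 193632.

193632 frames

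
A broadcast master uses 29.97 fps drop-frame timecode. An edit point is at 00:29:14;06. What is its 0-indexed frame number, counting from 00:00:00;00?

Complete 10-minute blocks: 2, each 17982 frames → 35964.
Remaining 9 whole minutes in the current block: 1800 + 8 × 1798 = 16184 frames.
Within the current minute: 14 × 30 + 6 − 2 = 424 (labels ;00/;01 skipped at this minute). Total = 35964 + 16184 + 424 = 52572.

52572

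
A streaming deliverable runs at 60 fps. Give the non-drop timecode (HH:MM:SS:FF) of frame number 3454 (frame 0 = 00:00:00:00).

3454 ÷ 60 = 57 full seconds, remainder 34 frames.
57 s = 0 h 0 min 57 s.
Timecode: 00:00:57:34.

00:00:57:34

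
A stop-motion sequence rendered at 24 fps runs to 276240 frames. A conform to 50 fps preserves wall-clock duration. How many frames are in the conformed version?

Target frames = source frames × (target rate / source rate) = 276240 × (50)/(24) = 276240 × 25/12 = 575500.

575500 frames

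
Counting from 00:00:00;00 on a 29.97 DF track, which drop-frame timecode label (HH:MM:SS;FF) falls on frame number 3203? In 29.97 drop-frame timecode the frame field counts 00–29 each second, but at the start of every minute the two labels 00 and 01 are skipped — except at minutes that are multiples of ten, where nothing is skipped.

Each 10-minute DF block holds 10 × 60 × 30 − 9 × 2 = 17982 frames. 3203 ÷ 17982 → 0 full blocks, remainder 3203.
Within the partial block the first minute is 1800 frames and each further minute 1798, so 1 further minute boundary passed. Total skipped labels = 18 × 0 + 2 × 1 = 2.
Non-drop label index = 3203 + 2 = 3205; at 30 labels/s that is 00:01:46:25, i.e. DF 00:01:46;25.

00:01:46;25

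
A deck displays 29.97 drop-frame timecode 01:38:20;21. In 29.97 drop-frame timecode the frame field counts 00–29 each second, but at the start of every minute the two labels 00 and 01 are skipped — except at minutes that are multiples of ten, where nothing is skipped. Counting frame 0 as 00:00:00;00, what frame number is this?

As if non-drop at 30 labels/s: (1 × 3600 + 38 × 60 + 20) × 30 + 21 = 177021.
Minute boundaries passed: 98; those not divisible by 10: 98 − 9 = 89; dropped labels = 2 × 89 = 178.
Actual frame index = 177021 − 178 = 176843.

176843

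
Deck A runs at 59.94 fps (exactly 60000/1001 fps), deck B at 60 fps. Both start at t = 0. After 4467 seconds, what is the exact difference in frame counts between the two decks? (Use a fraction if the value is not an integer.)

A emits 60000/1001 × 4467 = 268020000/1001 frames; B emits 60 × 4467 = 268020.
Difference = 268020/1001 frames (≈ 267.7522); B is ahead of A.

268020/1001 frames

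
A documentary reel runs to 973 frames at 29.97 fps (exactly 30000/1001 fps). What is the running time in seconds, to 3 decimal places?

32.466 seconds

Running time = 973 × 1001/30000 = 973973/30000 s ≈ 32.466 s.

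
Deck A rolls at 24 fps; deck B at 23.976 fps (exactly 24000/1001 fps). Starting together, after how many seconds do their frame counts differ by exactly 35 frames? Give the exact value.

The gap grows by |24000/1001 − 24| = 24/1001 frames per second.
Time for a 35-frame gap: 35 ÷ (24/1001) = 35035/24 s.

35035/24 seconds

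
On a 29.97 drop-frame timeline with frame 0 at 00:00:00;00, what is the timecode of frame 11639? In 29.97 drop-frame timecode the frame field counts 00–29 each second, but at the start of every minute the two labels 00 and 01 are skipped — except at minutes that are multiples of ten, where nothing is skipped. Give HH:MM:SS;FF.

Each 10-minute DF block holds 10 × 60 × 30 − 9 × 2 = 17982 frames. 11639 ÷ 17982 → 0 full blocks, remainder 11639.
Within the partial block the first minute is 1800 frames and each further minute 1798, so 6 further minute boundaries passed. Total skipped labels = 18 × 0 + 2 × 6 = 12.
Non-drop label index = 11639 + 12 = 11651; at 30 labels/s that is 00:06:28:11, i.e. DF 00:06:28;11.

00:06:28;11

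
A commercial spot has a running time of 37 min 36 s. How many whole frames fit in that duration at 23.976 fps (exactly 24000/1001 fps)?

54089 frames

37 min 36 s = 2256 s.
Frames = 2256 × 24000/1001 = 54144000/1001 ≈ 54089.9101.
Complete frames: 54089.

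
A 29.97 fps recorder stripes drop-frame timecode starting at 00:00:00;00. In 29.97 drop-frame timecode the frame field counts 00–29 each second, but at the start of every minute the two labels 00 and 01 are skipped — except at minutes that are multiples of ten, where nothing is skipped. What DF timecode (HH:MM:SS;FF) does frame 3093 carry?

Ten DF minutes hold 17982 frames, so frame 3093 lies in block 0 (frames 0–17981) with 3093 frames into that block.
The block's first minute is 1800 frames and the rest 1798 each; 3093 frames reaches minute 1, so 0 × 18 + 1 × 2 = 2 labels have been skipped so far.
Adding those back, label number 3093 + 2 = 3095 at 30 labels/s is 103 s + 5 f = 0 h 1 min 43 s frame 5, i.e. 00:01:43;05.

00:01:43;05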